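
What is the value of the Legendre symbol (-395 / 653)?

Reduce the numerator: -395 ≡ 258 (mod 653), so (-395 / 653) = (258 / 653).
Factor out 2: 258 = 2·129. Since 653 ≡ 5 (mod 8), (2 / 653) = -1. Now have -(129 / 653).
129 ≡ 1 (mod 4), so quadratic reciprocity gives (129 / 653) = (653 / 129). Reduce: 653 ≡ 8 (mod 129). Now have -(8 / 129).
Factor out 2: 8 = 2^3. Since 129 ≡ 1 (mod 8), (2 / 129) = +1, and (2 / 129)^3 = +1. Now have -(1 / 129).
(1 / 129) = 1. Collecting the sign factors: -1.

-1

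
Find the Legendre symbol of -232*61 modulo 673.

-1

By multiplicativity, (-232·61|673) = (-232|673)·(61|673).
First factor (-232|673):
Pull out -1: (-232|673) = (-1|673)·(232|673). Since 673 ≡ 1 (mod 4), (-1|673) = +1. Now have (232|673).
Factor out 2: 232 = 2^3·29. Since 673 ≡ 1 (mod 8), (2|673) = +1, and (2|673)^3 = +1. Now have (29|673).
29 ≡ 1 (mod 4), so quadratic reciprocity gives (29|673) = (673|29). Reduce: 673 ≡ 6 (mod 29). Now have (6|29).
Factor out 2: 6 = 2·3. Since 29 ≡ 5 (mod 8), (2|29) = -1. Now have -(3|29).
29 ≡ 1 (mod 4), so quadratic reciprocity gives (3|29) = (29|3). Reduce: 29 ≡ 2 (mod 3). Now have -(2|3).
Factor out 2: 2 = 2. Since 3 ≡ 3 (mod 8), (2|3) = -1. Now have (1|3).
(1|3) = 1. Collecting the sign factors: 1.
Second factor (61|673):
61 ≡ 1 (mod 4), so quadratic reciprocity gives (61|673) = (673|61). Reduce: 673 ≡ 2 (mod 61). Now have (2|61).
Factor out 2: 2 = 2. Since 61 ≡ 5 (mod 8), (2|61) = -1. Now have -(1|61).
(1|61) = 1. Collecting the sign factors: -1.
Product: (1)·(-1) = -1.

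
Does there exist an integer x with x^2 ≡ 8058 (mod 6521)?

no

Reduce the numerator: 8058 ≡ 1537 (mod 6521), so (8058|6521) = (1537|6521).
1537 ≡ 1 (mod 4), so quadratic reciprocity gives (1537|6521) = (6521|1537). Reduce: 6521 ≡ 373 (mod 1537). Now have (373|1537).
373 ≡ 1 (mod 4), so quadratic reciprocity gives (373|1537) = (1537|373). Reduce: 1537 ≡ 45 (mod 373). Now have (45|373).
45 ≡ 1 (mod 4), so quadratic reciprocity gives (45|373) = (373|45). Reduce: 373 ≡ 13 (mod 45). Now have (13|45).
13 ≡ 1 (mod 4), so quadratic reciprocity gives (13|45) = (45|13). Reduce: 45 ≡ 6 (mod 13). Now have (6|13).
Factor out 2: 6 = 2·3. Since 13 ≡ 5 (mod 8), (2|13) = -1. Now have -(3|13).
13 ≡ 1 (mod 4), so quadratic reciprocity gives (3|13) = (13|3). Reduce: 13 ≡ 1 (mod 3). Now have -(1|3).
(1|3) = 1. Collecting the sign factors: -1.
The Legendre symbol is -1, so x^2 ≡ 8058 (mod 6521) has no solution.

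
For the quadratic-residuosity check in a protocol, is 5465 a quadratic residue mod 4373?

no

(5465/4373)
  = (1092/4373)    [5465 ≡ 1092 mod 4373]
  = (273/4373)    [4373 ≡ 5 mod 8 ⇒ (2/4373)^2 = +1]
  = (4373/273)    [QR: 273 ≡ 1 mod 4, sign kept]
  = (5/273)    [4373 ≡ 5 mod 273]
  = (273/5)    [QR: 5 ≡ 1 mod 4, sign kept]
  = (3/5)    [273 ≡ 3 mod 5]
  = (5/3)    [QR: 5 ≡ 1 mod 4, sign kept]
  = (2/3)    [5 ≡ 2 mod 3]
  = -(1/3)    [3 ≡ 3 mod 8 ⇒ (2/3) = -1]
  = -1    [(1/3) = 1]
The Legendre symbol is -1, so x^2 ≡ 5465 (mod 4373) has no solution.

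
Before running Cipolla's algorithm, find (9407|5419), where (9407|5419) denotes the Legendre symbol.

1

Reduce the numerator: 9407 ≡ 3988 (mod 5419), so (9407|5419) = (3988|5419).
Factor out 2: 3988 = 2^2·997. Since 5419 ≡ 3 (mod 8), (2|5419) = -1, and (2|5419)^2 = +1. Now have (997|5419).
997 ≡ 1 (mod 4), so quadratic reciprocity gives (997|5419) = (5419|997). Reduce: 5419 ≡ 434 (mod 997). Now have (434|997).
Factor out 2: 434 = 2·217. Since 997 ≡ 5 (mod 8), (2|997) = -1. Now have -(217|997).
217 ≡ 1 (mod 4), so quadratic reciprocity gives (217|997) = (997|217). Reduce: 997 ≡ 129 (mod 217). Now have -(129|217).
129 ≡ 1 (mod 4), so quadratic reciprocity gives (129|217) = (217|129). Reduce: 217 ≡ 88 (mod 129). Now have -(88|129).
Factor out 2: 88 = 2^3·11. Since 129 ≡ 1 (mod 8), (2|129) = +1, and (2|129)^3 = +1. Now have -(11|129).
129 ≡ 1 (mod 4), so quadratic reciprocity gives (11|129) = (129|11). Reduce: 129 ≡ 8 (mod 11). Now have -(8|11).
Factor out 2: 8 = 2^3. Since 11 ≡ 3 (mod 8), (2|11) = -1, and (2|11)^3 = -1. Now have (1|11).
(1|11) = 1. Collecting the sign factors: 1.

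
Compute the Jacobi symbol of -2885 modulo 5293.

-1

(-2885/5293)
  = (2408/5293)    [-2885 ≡ 2408 mod 5293]
  = -(301/5293)    [5293 ≡ 5 mod 8 ⇒ (2/5293)^3 = -1]
  = -(5293/301)    [QR: 301 ≡ 1 mod 4, sign kept]
  = -(176/301)    [5293 ≡ 176 mod 301]
  = -(11/301)    [301 ≡ 5 mod 8 ⇒ (2/301)^4 = +1]
  = -(301/11)    [QR: 301 ≡ 1 mod 4, sign kept]
  = -(4/11)    [301 ≡ 4 mod 11]
  = -(1/11)    [11 ≡ 3 mod 8 ⇒ (2/11)^2 = +1]
  = -1    [(1/11) = 1]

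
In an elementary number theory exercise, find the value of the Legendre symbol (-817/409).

1

(-817/409)
  = (817/409)    [409 ≡ 1 mod 4 ⇒ (-1/409) = +1]
  = (408/409)    [817 ≡ 408 mod 409]
  = (51/409)    [409 ≡ 1 mod 8 ⇒ (2/409)^3 = +1]
  = (409/51)    [QR: 409 ≡ 1 mod 4, sign kept]
  = (1/51)    [409 ≡ 1 mod 51]
  = 1    [(1/51) = 1]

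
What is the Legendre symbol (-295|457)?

(-295|457)
  = (295|457)    [457 ≡ 1 mod 4 ⇒ (-1|457) = +1]
  = (457|295)    [QR: 457 ≡ 1 mod 4, sign kept]
  = (162|295)    [457 ≡ 162 mod 295]
  = (81|295)    [295 ≡ 7 mod 8 ⇒ (2|295) = +1]
  = (295|81)    [QR: 81 ≡ 1 mod 4, sign kept]
  = (52|81)    [295 ≡ 52 mod 81]
  = (13|81)    [81 ≡ 1 mod 8 ⇒ (2|81)^2 = +1]
  = (81|13)    [QR: 13 ≡ 1 mod 4, sign kept]
  = (3|13)    [81 ≡ 3 mod 13]
  = (13|3)    [QR: 13 ≡ 1 mod 4, sign kept]
  = (1|3)    [13 ≡ 1 mod 3]
  = 1    [(1|3) = 1]

1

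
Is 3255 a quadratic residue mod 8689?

yes

8689 ≡ 1 (mod 4), so quadratic reciprocity gives (3255/8689) = (8689/3255). Reduce: 8689 ≡ 2179 (mod 3255). Now have (2179/3255).
Both 2179 ≡ 3 and 3255 ≡ 3 (mod 4), so reciprocity gives (2179/3255) = -(3255/2179). Reduce: 3255 ≡ 1076 (mod 2179). Now have -(1076/2179).
Factor out 2: 1076 = 2^2·269. Since 2179 ≡ 3 (mod 8), (2/2179) = -1, and (2/2179)^2 = +1. Now have -(269/2179).
269 ≡ 1 (mod 4), so quadratic reciprocity gives (269/2179) = (2179/269). Reduce: 2179 ≡ 27 (mod 269). Now have -(27/269).
269 ≡ 1 (mod 4), so quadratic reciprocity gives (27/269) = (269/27). Reduce: 269 ≡ 26 (mod 27). Now have -(26/27).
Factor out 2: 26 = 2·13. Since 27 ≡ 3 (mod 8), (2/27) = -1. Now have (13/27).
13 ≡ 1 (mod 4), so quadratic reciprocity gives (13/27) = (27/13). Reduce: 27 ≡ 1 (mod 13). Now have (1/13).
(1/13) = 1. Collecting the sign factors: 1.
The Legendre symbol is 1, so x^2 ≡ 3255 (mod 8689) has solution.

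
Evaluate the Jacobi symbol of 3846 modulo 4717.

1

(3846 / 4717)
  = -(1923 / 4717)    [4717 ≡ 5 mod 8 ⇒ (2 / 4717) = -1]
  = -(4717 / 1923)    [QR: 4717 ≡ 1 mod 4, sign kept]
  = -(871 / 1923)    [4717 ≡ 871 mod 1923]
  = (1923 / 871)    [QR: both ≡ 3 mod 4, sign flips]
  = (181 / 871)    [1923 ≡ 181 mod 871]
  = (871 / 181)    [QR: 181 ≡ 1 mod 4, sign kept]
  = (147 / 181)    [871 ≡ 147 mod 181]
  = (181 / 147)    [QR: 181 ≡ 1 mod 4, sign kept]
  = (34 / 147)    [181 ≡ 34 mod 147]
  = -(17 / 147)    [147 ≡ 3 mod 8 ⇒ (2 / 147) = -1]
  = -(147 / 17)    [QR: 17 ≡ 1 mod 4, sign kept]
  = -(11 / 17)    [147 ≡ 11 mod 17]
  = -(17 / 11)    [QR: 17 ≡ 1 mod 4, sign kept]
  = -(6 / 11)    [17 ≡ 6 mod 11]
  = (3 / 11)    [11 ≡ 3 mod 8 ⇒ (2 / 11) = -1]
  = -(11 / 3)    [QR: both ≡ 3 mod 4, sign flips]
  = -(2 / 3)    [11 ≡ 2 mod 3]
  = (1 / 3)    [3 ≡ 3 mod 8 ⇒ (2 / 3) = -1]
  = 1    [(1 / 3) = 1]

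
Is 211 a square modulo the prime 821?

yes

(211|821)
  = (821|211)    [QR: 821 ≡ 1 mod 4, sign kept]
  = (188|211)    [821 ≡ 188 mod 211]
  = (47|211)    [211 ≡ 3 mod 8 ⇒ (2|211)^2 = +1]
  = -(211|47)    [QR: both ≡ 3 mod 4, sign flips]
  = -(23|47)    [211 ≡ 23 mod 47]
  = (47|23)    [QR: both ≡ 3 mod 4, sign flips]
  = (1|23)    [47 ≡ 1 mod 23]
  = 1    [(1|23) = 1]
The Legendre symbol is 1, so x^2 ≡ 211 (mod 821) has solution.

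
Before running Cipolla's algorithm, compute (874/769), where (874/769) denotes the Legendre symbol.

Reduce the numerator: 874 ≡ 105 (mod 769), so (874/769) = (105/769).
105 ≡ 1 (mod 4), so quadratic reciprocity gives (105/769) = (769/105). Reduce: 769 ≡ 34 (mod 105). Now have (34/105).
Factor out 2: 34 = 2·17. Since 105 ≡ 1 (mod 8), (2/105) = +1. Now have (17/105).
17 ≡ 1 (mod 4), so quadratic reciprocity gives (17/105) = (105/17). Reduce: 105 ≡ 3 (mod 17). Now have (3/17).
17 ≡ 1 (mod 4), so quadratic reciprocity gives (3/17) = (17/3). Reduce: 17 ≡ 2 (mod 3). Now have (2/3).
Factor out 2: 2 = 2. Since 3 ≡ 3 (mod 8), (2/3) = -1. Now have -(1/3).
(1/3) = 1. Collecting the sign factors: -1.

-1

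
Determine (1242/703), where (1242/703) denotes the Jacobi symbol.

(1242/703)
  = (539/703)    [1242 ≡ 539 mod 703]
  = -(703/539)    [QR: both ≡ 3 mod 4, sign flips]
  = -(164/539)    [703 ≡ 164 mod 539]
  = -(41/539)    [539 ≡ 3 mod 8 ⇒ (2/539)^2 = +1]
  = -(539/41)    [QR: 41 ≡ 1 mod 4, sign kept]
  = -(6/41)    [539 ≡ 6 mod 41]
  = -(3/41)    [41 ≡ 1 mod 8 ⇒ (2/41) = +1]
  = -(41/3)    [QR: 41 ≡ 1 mod 4, sign kept]
  = -(2/3)    [41 ≡ 2 mod 3]
  = (1/3)    [3 ≡ 3 mod 8 ⇒ (2/3) = -1]
  = 1    [(1/3) = 1]

1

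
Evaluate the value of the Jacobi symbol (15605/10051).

(15605/10051)
  = (5554/10051)    [15605 ≡ 5554 mod 10051]
  = -(2777/10051)    [10051 ≡ 3 mod 8 ⇒ (2/10051) = -1]
  = -(10051/2777)    [QR: 2777 ≡ 1 mod 4, sign kept]
  = -(1720/2777)    [10051 ≡ 1720 mod 2777]
  = -(215/2777)    [2777 ≡ 1 mod 8 ⇒ (2/2777)^3 = +1]
  = -(2777/215)    [QR: 2777 ≡ 1 mod 4, sign kept]
  = -(197/215)    [2777 ≡ 197 mod 215]
  = -(215/197)    [QR: 197 ≡ 1 mod 4, sign kept]
  = -(18/197)    [215 ≡ 18 mod 197]
  = (9/197)    [197 ≡ 5 mod 8 ⇒ (2/197) = -1]
  = (197/9)    [QR: 9 ≡ 1 mod 4, sign kept]
  = (8/9)    [197 ≡ 8 mod 9]
  = (1/9)    [9 ≡ 1 mod 8 ⇒ (2/9)^3 = +1]
  = 1    [(1/9) = 1]

1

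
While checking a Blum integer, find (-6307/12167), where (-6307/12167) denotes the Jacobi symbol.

1

Reduce the numerator: -6307 ≡ 5860 (mod 12167), so (-6307/12167) = (5860/12167).
Factor out 2: 5860 = 2^2·1465. Since 12167 ≡ 7 (mod 8), (2/12167) = +1, and (2/12167)^2 = +1. Now have (1465/12167).
1465 ≡ 1 (mod 4), so quadratic reciprocity gives (1465/12167) = (12167/1465). Reduce: 12167 ≡ 447 (mod 1465). Now have (447/1465).
1465 ≡ 1 (mod 4), so quadratic reciprocity gives (447/1465) = (1465/447). Reduce: 1465 ≡ 124 (mod 447). Now have (124/447).
Factor out 2: 124 = 2^2·31. Since 447 ≡ 7 (mod 8), (2/447) = +1, and (2/447)^2 = +1. Now have (31/447).
Both 31 ≡ 3 and 447 ≡ 3 (mod 4), so reciprocity gives (31/447) = -(447/31). Reduce: 447 ≡ 13 (mod 31). Now have -(13/31).
13 ≡ 1 (mod 4), so quadratic reciprocity gives (13/31) = (31/13). Reduce: 31 ≡ 5 (mod 13). Now have -(5/13).
5 ≡ 1 (mod 4), so quadratic reciprocity gives (5/13) = (13/5). Reduce: 13 ≡ 3 (mod 5). Now have -(3/5).
5 ≡ 1 (mod 4), so quadratic reciprocity gives (3/5) = (5/3). Reduce: 5 ≡ 2 (mod 3). Now have -(2/3).
Factor out 2: 2 = 2. Since 3 ≡ 3 (mod 8), (2/3) = -1. Now have (1/3).
(1/3) = 1. Collecting the sign factors: 1.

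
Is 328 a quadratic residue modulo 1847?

(328/1847)
  = (41/1847)    [1847 ≡ 7 mod 8 ⇒ (2/1847)^3 = +1]
  = (1847/41)    [QR: 41 ≡ 1 mod 4, sign kept]
  = (2/41)    [1847 ≡ 2 mod 41]
  = (1/41)    [41 ≡ 1 mod 8 ⇒ (2/41) = +1]
  = 1    [(1/41) = 1]
(328/1847) = 1, and 1847 is prime, so 328 is a quadratic residue mod 1847.

yes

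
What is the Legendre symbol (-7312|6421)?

-1

Reduce the numerator: -7312 ≡ 5530 (mod 6421), so (-7312|6421) = (5530|6421).
Factor out 2: 5530 = 2·2765. Since 6421 ≡ 5 (mod 8), (2|6421) = -1. Now have -(2765|6421).
2765 ≡ 1 (mod 4), so quadratic reciprocity gives (2765|6421) = (6421|2765). Reduce: 6421 ≡ 891 (mod 2765). Now have -(891|2765).
2765 ≡ 1 (mod 4), so quadratic reciprocity gives (891|2765) = (2765|891). Reduce: 2765 ≡ 92 (mod 891). Now have -(92|891).
Factor out 2: 92 = 2^2·23. Since 891 ≡ 3 (mod 8), (2|891) = -1, and (2|891)^2 = +1. Now have -(23|891).
Both 23 ≡ 3 and 891 ≡ 3 (mod 4), so reciprocity gives (23|891) = -(891|23). Reduce: 891 ≡ 17 (mod 23). Now have (17|23).
17 ≡ 1 (mod 4), so quadratic reciprocity gives (17|23) = (23|17). Reduce: 23 ≡ 6 (mod 17). Now have (6|17).
Factor out 2: 6 = 2·3. Since 17 ≡ 1 (mod 8), (2|17) = +1. Now have (3|17).
17 ≡ 1 (mod 4), so quadratic reciprocity gives (3|17) = (17|3). Reduce: 17 ≡ 2 (mod 3). Now have (2|3).
Factor out 2: 2 = 2. Since 3 ≡ 3 (mod 8), (2|3) = -1. Now have -(1|3).
(1|3) = 1. Collecting the sign factors: -1.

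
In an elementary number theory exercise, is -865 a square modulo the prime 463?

Reduce the numerator: -865 ≡ 61 (mod 463), so (-865/463) = (61/463).
61 ≡ 1 (mod 4), so quadratic reciprocity gives (61/463) = (463/61). Reduce: 463 ≡ 36 (mod 61). Now have (36/61).
Factor out 2: 36 = 2^2·9. Since 61 ≡ 5 (mod 8), (2/61) = -1, and (2/61)^2 = +1. Now have (9/61).
9 ≡ 1 (mod 4), so quadratic reciprocity gives (9/61) = (61/9). Reduce: 61 ≡ 7 (mod 9). Now have (7/9).
9 ≡ 1 (mod 4), so quadratic reciprocity gives (7/9) = (9/7). Reduce: 9 ≡ 2 (mod 7). Now have (2/7).
Factor out 2: 2 = 2. Since 7 ≡ 7 (mod 8), (2/7) = +1. Now have (1/7).
(1/7) = 1. Collecting the sign factors: 1.
The Legendre symbol is 1, so x^2 ≡ -865 (mod 463) has solution.

yes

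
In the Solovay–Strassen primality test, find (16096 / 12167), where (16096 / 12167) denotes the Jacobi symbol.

(16096 / 12167)
  = (3929 / 12167)    [16096 ≡ 3929 mod 12167]
  = (12167 / 3929)    [QR: 3929 ≡ 1 mod 4, sign kept]
  = (380 / 3929)    [12167 ≡ 380 mod 3929]
  = (95 / 3929)    [3929 ≡ 1 mod 8 ⇒ (2 / 3929)^2 = +1]
  = (3929 / 95)    [QR: 3929 ≡ 1 mod 4, sign kept]
  = (34 / 95)    [3929 ≡ 34 mod 95]
  = (17 / 95)    [95 ≡ 7 mod 8 ⇒ (2 / 95) = +1]
  = (95 / 17)    [QR: 17 ≡ 1 mod 4, sign kept]
  = (10 / 17)    [95 ≡ 10 mod 17]
  = (5 / 17)    [17 ≡ 1 mod 8 ⇒ (2 / 17) = +1]
  = (17 / 5)    [QR: 5 ≡ 1 mod 4, sign kept]
  = (2 / 5)    [17 ≡ 2 mod 5]
  = -(1 / 5)    [5 ≡ 5 mod 8 ⇒ (2 / 5) = -1]
  = -1    [(1 / 5) = 1]

-1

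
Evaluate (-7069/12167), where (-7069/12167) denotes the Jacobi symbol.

(-7069/12167)
  = (5098/12167)    [-7069 ≡ 5098 mod 12167]
  = (2549/12167)    [12167 ≡ 7 mod 8 ⇒ (2/12167) = +1]
  = (12167/2549)    [QR: 2549 ≡ 1 mod 4, sign kept]
  = (1971/2549)    [12167 ≡ 1971 mod 2549]
  = (2549/1971)    [QR: 2549 ≡ 1 mod 4, sign kept]
  = (578/1971)    [2549 ≡ 578 mod 1971]
  = -(289/1971)    [1971 ≡ 3 mod 8 ⇒ (2/1971) = -1]
  = -(1971/289)    [QR: 289 ≡ 1 mod 4, sign kept]
  = -(237/289)    [1971 ≡ 237 mod 289]
  = -(289/237)    [QR: 237 ≡ 1 mod 4, sign kept]
  = -(52/237)    [289 ≡ 52 mod 237]
  = -(13/237)    [237 ≡ 5 mod 8 ⇒ (2/237)^2 = +1]
  = -(237/13)    [QR: 13 ≡ 1 mod 4, sign kept]
  = -(3/13)    [237 ≡ 3 mod 13]
  = -(13/3)    [QR: 13 ≡ 1 mod 4, sign kept]
  = -(1/3)    [13 ≡ 1 mod 3]
  = -1    [(1/3) = 1]

-1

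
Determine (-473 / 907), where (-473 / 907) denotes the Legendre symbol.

-1

Reduce the numerator: -473 ≡ 434 (mod 907), so (-473 / 907) = (434 / 907).
Factor out 2: 434 = 2·217. Since 907 ≡ 3 (mod 8), (2 / 907) = -1. Now have -(217 / 907).
217 ≡ 1 (mod 4), so quadratic reciprocity gives (217 / 907) = (907 / 217). Reduce: 907 ≡ 39 (mod 217). Now have -(39 / 217).
217 ≡ 1 (mod 4), so quadratic reciprocity gives (39 / 217) = (217 / 39). Reduce: 217 ≡ 22 (mod 39). Now have -(22 / 39).
Factor out 2: 22 = 2·11. Since 39 ≡ 7 (mod 8), (2 / 39) = +1. Now have -(11 / 39).
Both 11 ≡ 3 and 39 ≡ 3 (mod 4), so reciprocity gives (11 / 39) = -(39 / 11). Reduce: 39 ≡ 6 (mod 11). Now have (6 / 11).
Factor out 2: 6 = 2·3. Since 11 ≡ 3 (mod 8), (2 / 11) = -1. Now have -(3 / 11).
Both 3 ≡ 3 and 11 ≡ 3 (mod 4), so reciprocity gives (3 / 11) = -(11 / 3). Reduce: 11 ≡ 2 (mod 3). Now have (2 / 3).
Factor out 2: 2 = 2. Since 3 ≡ 3 (mod 8), (2 / 3) = -1. Now have -(1 / 3).
(1 / 3) = 1. Collecting the sign factors: -1.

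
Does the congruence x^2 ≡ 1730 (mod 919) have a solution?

(1730/919)
  = (811/919)    [1730 ≡ 811 mod 919]
  = -(919/811)    [QR: both ≡ 3 mod 4, sign flips]
  = -(108/811)    [919 ≡ 108 mod 811]
  = -(27/811)    [811 ≡ 3 mod 8 ⇒ (2/811)^2 = +1]
  = (811/27)    [QR: both ≡ 3 mod 4, sign flips]
  = (1/27)    [811 ≡ 1 mod 27]
  = 1    [(1/27) = 1]
The Legendre symbol is 1, so x^2 ≡ 1730 (mod 919) has solution.

yes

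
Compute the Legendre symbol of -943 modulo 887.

Reduce the numerator: -943 ≡ 831 (mod 887), so (-943/887) = (831/887).
Both 831 ≡ 3 and 887 ≡ 3 (mod 4), so reciprocity gives (831/887) = -(887/831). Reduce: 887 ≡ 56 (mod 831). Now have -(56/831).
Factor out 2: 56 = 2^3·7. Since 831 ≡ 7 (mod 8), (2/831) = +1, and (2/831)^3 = +1. Now have -(7/831).
Both 7 ≡ 3 and 831 ≡ 3 (mod 4), so reciprocity gives (7/831) = -(831/7). Reduce: 831 ≡ 5 (mod 7). Now have (5/7).
5 ≡ 1 (mod 4), so quadratic reciprocity gives (5/7) = (7/5). Reduce: 7 ≡ 2 (mod 5). Now have (2/5).
Factor out 2: 2 = 2. Since 5 ≡ 5 (mod 8), (2/5) = -1. Now have -(1/5).
(1/5) = 1. Collecting the sign factors: -1.

-1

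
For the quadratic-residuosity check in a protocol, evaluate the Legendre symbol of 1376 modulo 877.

Reduce the numerator: 1376 ≡ 499 (mod 877), so (1376/877) = (499/877).
877 ≡ 1 (mod 4), so quadratic reciprocity gives (499/877) = (877/499). Reduce: 877 ≡ 378 (mod 499). Now have (378/499).
Factor out 2: 378 = 2·189. Since 499 ≡ 3 (mod 8), (2/499) = -1. Now have -(189/499).
189 ≡ 1 (mod 4), so quadratic reciprocity gives (189/499) = (499/189). Reduce: 499 ≡ 121 (mod 189). Now have -(121/189).
121 ≡ 1 (mod 4), so quadratic reciprocity gives (121/189) = (189/121). Reduce: 189 ≡ 68 (mod 121). Now have -(68/121).
Factor out 2: 68 = 2^2·17. Since 121 ≡ 1 (mod 8), (2/121) = +1, and (2/121)^2 = +1. Now have -(17/121).
17 ≡ 1 (mod 4), so quadratic reciprocity gives (17/121) = (121/17). Reduce: 121 ≡ 2 (mod 17). Now have -(2/17).
Factor out 2: 2 = 2. Since 17 ≡ 1 (mod 8), (2/17) = +1. Now have -(1/17).
(1/17) = 1. Collecting the sign factors: -1.

-1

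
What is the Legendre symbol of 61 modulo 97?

61 ≡ 1 (mod 4), so quadratic reciprocity gives (61|97) = (97|61). Reduce: 97 ≡ 36 (mod 61). Now have (36|61).
Factor out 2: 36 = 2^2·9. Since 61 ≡ 5 (mod 8), (2|61) = -1, and (2|61)^2 = +1. Now have (9|61).
9 ≡ 1 (mod 4), so quadratic reciprocity gives (9|61) = (61|9). Reduce: 61 ≡ 7 (mod 9). Now have (7|9).
9 ≡ 1 (mod 4), so quadratic reciprocity gives (7|9) = (9|7). Reduce: 9 ≡ 2 (mod 7). Now have (2|7).
Factor out 2: 2 = 2. Since 7 ≡ 7 (mod 8), (2|7) = +1. Now have (1|7).
(1|7) = 1. Collecting the sign factors: 1.

1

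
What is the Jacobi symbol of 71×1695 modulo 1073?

By multiplicativity, (71·1695/1073) = (71/1073)·(1695/1073).
First factor (71/1073):
(71/1073)
  = (1073/71)    [QR: 1073 ≡ 1 mod 4, sign kept]
  = (8/71)    [1073 ≡ 8 mod 71]
  = (1/71)    [71 ≡ 7 mod 8 ⇒ (2/71)^3 = +1]
  = 1    [(1/71) = 1]
Second factor (1695/1073):
(1695/1073)
  = (622/1073)    [1695 ≡ 622 mod 1073]
  = (311/1073)    [1073 ≡ 1 mod 8 ⇒ (2/1073) = +1]
  = (1073/311)    [QR: 1073 ≡ 1 mod 4, sign kept]
  = (140/311)    [1073 ≡ 140 mod 311]
  = (35/311)    [311 ≡ 7 mod 8 ⇒ (2/311)^2 = +1]
  = -(311/35)    [QR: both ≡ 3 mod 4, sign flips]
  = -(31/35)    [311 ≡ 31 mod 35]
  = (35/31)    [QR: both ≡ 3 mod 4, sign flips]
  = (4/31)    [35 ≡ 4 mod 31]
  = (1/31)    [31 ≡ 7 mod 8 ⇒ (2/31)^2 = +1]
  = 1    [(1/31) = 1]
Product: (1)·(1) = 1.

1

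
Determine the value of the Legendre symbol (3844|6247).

1

(3844|6247)
  = (961|6247)    [6247 ≡ 7 mod 8 ⇒ (2|6247)^2 = +1]
  = (6247|961)    [QR: 961 ≡ 1 mod 4, sign kept]
  = (481|961)    [6247 ≡ 481 mod 961]
  = (961|481)    [QR: 481 ≡ 1 mod 4, sign kept]
  = (480|481)    [961 ≡ 480 mod 481]
  = (15|481)    [481 ≡ 1 mod 8 ⇒ (2|481)^5 = +1]
  = (481|15)    [QR: 481 ≡ 1 mod 4, sign kept]
  = (1|15)    [481 ≡ 1 mod 15]
  = 1    [(1|15) = 1]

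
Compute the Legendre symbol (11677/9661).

Reduce the numerator: 11677 ≡ 2016 (mod 9661), so (11677/9661) = (2016/9661).
Factor out 2: 2016 = 2^5·63. Since 9661 ≡ 5 (mod 8), (2/9661) = -1, and (2/9661)^5 = -1. Now have -(63/9661).
9661 ≡ 1 (mod 4), so quadratic reciprocity gives (63/9661) = (9661/63). Reduce: 9661 ≡ 22 (mod 63). Now have -(22/63).
Factor out 2: 22 = 2·11. Since 63 ≡ 7 (mod 8), (2/63) = +1. Now have -(11/63).
Both 11 ≡ 3 and 63 ≡ 3 (mod 4), so reciprocity gives (11/63) = -(63/11). Reduce: 63 ≡ 8 (mod 11). Now have (8/11).
Factor out 2: 8 = 2^3. Since 11 ≡ 3 (mod 8), (2/11) = -1, and (2/11)^3 = -1. Now have -(1/11).
(1/11) = 1. Collecting the sign factors: -1.

-1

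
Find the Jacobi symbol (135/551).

1

Both 135 ≡ 3 and 551 ≡ 3 (mod 4), so reciprocity gives (135/551) = -(551/135). Reduce: 551 ≡ 11 (mod 135). Now have -(11/135).
Both 11 ≡ 3 and 135 ≡ 3 (mod 4), so reciprocity gives (11/135) = -(135/11). Reduce: 135 ≡ 3 (mod 11). Now have (3/11).
Both 3 ≡ 3 and 11 ≡ 3 (mod 4), so reciprocity gives (3/11) = -(11/3). Reduce: 11 ≡ 2 (mod 3). Now have -(2/3).
Factor out 2: 2 = 2. Since 3 ≡ 3 (mod 8), (2/3) = -1. Now have (1/3).
(1/3) = 1. Collecting the sign factors: 1.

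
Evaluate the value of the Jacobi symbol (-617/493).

1

(-617/493)
  = (369/493)    [-617 ≡ 369 mod 493]
  = (493/369)    [QR: 369 ≡ 1 mod 4, sign kept]
  = (124/369)    [493 ≡ 124 mod 369]
  = (31/369)    [369 ≡ 1 mod 8 ⇒ (2/369)^2 = +1]
  = (369/31)    [QR: 369 ≡ 1 mod 4, sign kept]
  = (28/31)    [369 ≡ 28 mod 31]
  = (7/31)    [31 ≡ 7 mod 8 ⇒ (2/31)^2 = +1]
  = -(31/7)    [QR: both ≡ 3 mod 4, sign flips]
  = -(3/7)    [31 ≡ 3 mod 7]
  = (7/3)    [QR: both ≡ 3 mod 4, sign flips]
  = (1/3)    [7 ≡ 1 mod 3]
  = 1    [(1/3) = 1]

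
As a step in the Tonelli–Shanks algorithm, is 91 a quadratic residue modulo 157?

157 ≡ 1 (mod 4), so quadratic reciprocity gives (91/157) = (157/91). Reduce: 157 ≡ 66 (mod 91). Now have (66/91).
Factor out 2: 66 = 2·33. Since 91 ≡ 3 (mod 8), (2/91) = -1. Now have -(33/91).
33 ≡ 1 (mod 4), so quadratic reciprocity gives (33/91) = (91/33). Reduce: 91 ≡ 25 (mod 33). Now have -(25/33).
25 ≡ 1 (mod 4), so quadratic reciprocity gives (25/33) = (33/25). Reduce: 33 ≡ 8 (mod 25). Now have -(8/25).
Factor out 2: 8 = 2^3. Since 25 ≡ 1 (mod 8), (2/25) = +1, and (2/25)^3 = +1. Now have -(1/25).
(1/25) = 1. Collecting the sign factors: -1.
(91/157) = -1, and 157 is prime, so 91 is not a quadratic residue mod 157.

no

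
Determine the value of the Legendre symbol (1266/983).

-1

Reduce the numerator: 1266 ≡ 283 (mod 983), so (1266/983) = (283/983).
Both 283 ≡ 3 and 983 ≡ 3 (mod 4), so reciprocity gives (283/983) = -(983/283). Reduce: 983 ≡ 134 (mod 283). Now have -(134/283).
Factor out 2: 134 = 2·67. Since 283 ≡ 3 (mod 8), (2/283) = -1. Now have (67/283).
Both 67 ≡ 3 and 283 ≡ 3 (mod 4), so reciprocity gives (67/283) = -(283/67). Reduce: 283 ≡ 15 (mod 67). Now have -(15/67).
Both 15 ≡ 3 and 67 ≡ 3 (mod 4), so reciprocity gives (15/67) = -(67/15). Reduce: 67 ≡ 7 (mod 15). Now have (7/15).
Both 7 ≡ 3 and 15 ≡ 3 (mod 4), so reciprocity gives (7/15) = -(15/7). Reduce: 15 ≡ 1 (mod 7). Now have -(1/7).
(1/7) = 1. Collecting the sign factors: -1.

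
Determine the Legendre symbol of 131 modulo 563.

-1

Both 131 ≡ 3 and 563 ≡ 3 (mod 4), so reciprocity gives (131/563) = -(563/131). Reduce: 563 ≡ 39 (mod 131). Now have -(39/131).
Both 39 ≡ 3 and 131 ≡ 3 (mod 4), so reciprocity gives (39/131) = -(131/39). Reduce: 131 ≡ 14 (mod 39). Now have (14/39).
Factor out 2: 14 = 2·7. Since 39 ≡ 7 (mod 8), (2/39) = +1. Now have (7/39).
Both 7 ≡ 3 and 39 ≡ 3 (mod 4), so reciprocity gives (7/39) = -(39/7). Reduce: 39 ≡ 4 (mod 7). Now have -(4/7).
Factor out 2: 4 = 2^2. Since 7 ≡ 7 (mod 8), (2/7) = +1, and (2/7)^2 = +1. Now have -(1/7).
(1/7) = 1. Collecting the sign factors: -1.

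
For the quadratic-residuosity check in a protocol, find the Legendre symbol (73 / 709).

-1

73 ≡ 1 (mod 4), so quadratic reciprocity gives (73 / 709) = (709 / 73). Reduce: 709 ≡ 52 (mod 73). Now have (52 / 73).
Factor out 2: 52 = 2^2·13. Since 73 ≡ 1 (mod 8), (2 / 73) = +1, and (2 / 73)^2 = +1. Now have (13 / 73).
13 ≡ 1 (mod 4), so quadratic reciprocity gives (13 / 73) = (73 / 13). Reduce: 73 ≡ 8 (mod 13). Now have (8 / 13).
Factor out 2: 8 = 2^3. Since 13 ≡ 5 (mod 8), (2 / 13) = -1, and (2 / 13)^3 = -1. Now have -(1 / 13).
(1 / 13) = 1. Collecting the sign factors: -1.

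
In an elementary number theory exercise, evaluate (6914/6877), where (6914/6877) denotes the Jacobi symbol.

(6914/6877)
  = (37/6877)    [6914 ≡ 37 mod 6877]
  = (6877/37)    [QR: 37 ≡ 1 mod 4, sign kept]
  = (32/37)    [6877 ≡ 32 mod 37]
  = -(1/37)    [37 ≡ 5 mod 8 ⇒ (2/37)^5 = -1]
  = -1    [(1/37) = 1]

-1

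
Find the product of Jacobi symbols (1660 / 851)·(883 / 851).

By multiplicativity, (1660·883 / 851) = (1660 / 851)·(883 / 851).
First factor (1660 / 851):
(1660 / 851)
  = (809 / 851)    [1660 ≡ 809 mod 851]
  = (851 / 809)    [QR: 809 ≡ 1 mod 4, sign kept]
  = (42 / 809)    [851 ≡ 42 mod 809]
  = (21 / 809)    [809 ≡ 1 mod 8 ⇒ (2 / 809) = +1]
  = (809 / 21)    [QR: 21 ≡ 1 mod 4, sign kept]
  = (11 / 21)    [809 ≡ 11 mod 21]
  = (21 / 11)    [QR: 21 ≡ 1 mod 4, sign kept]
  = (10 / 11)    [21 ≡ 10 mod 11]
  = -(5 / 11)    [11 ≡ 3 mod 8 ⇒ (2 / 11) = -1]
  = -(11 / 5)    [QR: 5 ≡ 1 mod 4, sign kept]
  = -(1 / 5)    [11 ≡ 1 mod 5]
  = -1    [(1 / 5) = 1]
Second factor (883 / 851):
(883 / 851)
  = (32 / 851)    [883 ≡ 32 mod 851]
  = -(1 / 851)    [851 ≡ 3 mod 8 ⇒ (2 / 851)^5 = -1]
  = -1    [(1 / 851) = 1]
Product: (-1)·(-1) = 1.

1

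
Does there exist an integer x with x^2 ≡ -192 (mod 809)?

Pull out -1: (-192/809) = (-1/809)·(192/809). Since 809 ≡ 1 (mod 4), (-1/809) = +1. Now have (192/809).
Factor out 2: 192 = 2^6·3. Since 809 ≡ 1 (mod 8), (2/809) = +1, and (2/809)^6 = +1. Now have (3/809).
809 ≡ 1 (mod 4), so quadratic reciprocity gives (3/809) = (809/3). Reduce: 809 ≡ 2 (mod 3). Now have (2/3).
Factor out 2: 2 = 2. Since 3 ≡ 3 (mod 8), (2/3) = -1. Now have -(1/3).
(1/3) = 1. Collecting the sign factors: -1.
The Legendre symbol is -1, so x^2 ≡ -192 (mod 809) has no solution.

no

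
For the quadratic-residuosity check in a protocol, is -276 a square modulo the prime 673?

(-276/673)
  = (397/673)    [-276 ≡ 397 mod 673]
  = (673/397)    [QR: 397 ≡ 1 mod 4, sign kept]
  = (276/397)    [673 ≡ 276 mod 397]
  = (69/397)    [397 ≡ 5 mod 8 ⇒ (2/397)^2 = +1]
  = (397/69)    [QR: 69 ≡ 1 mod 4, sign kept]
  = (52/69)    [397 ≡ 52 mod 69]
  = (13/69)    [69 ≡ 5 mod 8 ⇒ (2/69)^2 = +1]
  = (69/13)    [QR: 13 ≡ 1 mod 4, sign kept]
  = (4/13)    [69 ≡ 4 mod 13]
  = (1/13)    [13 ≡ 5 mod 8 ⇒ (2/13)^2 = +1]
  = 1    [(1/13) = 1]
The Legendre symbol is 1, so x^2 ≡ -276 (mod 673) has solution.

yes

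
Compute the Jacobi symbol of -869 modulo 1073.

(-869/1073)
  = (204/1073)    [-869 ≡ 204 mod 1073]
  = (51/1073)    [1073 ≡ 1 mod 8 ⇒ (2/1073)^2 = +1]
  = (1073/51)    [QR: 1073 ≡ 1 mod 4, sign kept]
  = (2/51)    [1073 ≡ 2 mod 51]
  = -(1/51)    [51 ≡ 3 mod 8 ⇒ (2/51) = -1]
  = -1    [(1/51) = 1]

-1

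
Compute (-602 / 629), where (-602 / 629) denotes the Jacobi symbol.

Reduce the numerator: -602 ≡ 27 (mod 629), so (-602 / 629) = (27 / 629).
629 ≡ 1 (mod 4), so quadratic reciprocity gives (27 / 629) = (629 / 27). Reduce: 629 ≡ 8 (mod 27). Now have (8 / 27).
Factor out 2: 8 = 2^3. Since 27 ≡ 3 (mod 8), (2 / 27) = -1, and (2 / 27)^3 = -1. Now have -(1 / 27).
(1 / 27) = 1. Collecting the sign factors: -1.

-1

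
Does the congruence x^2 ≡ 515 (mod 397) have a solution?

(515|397)
  = (118|397)    [515 ≡ 118 mod 397]
  = -(59|397)    [397 ≡ 5 mod 8 ⇒ (2|397) = -1]
  = -(397|59)    [QR: 397 ≡ 1 mod 4, sign kept]
  = -(43|59)    [397 ≡ 43 mod 59]
  = (59|43)    [QR: both ≡ 3 mod 4, sign flips]
  = (16|43)    [59 ≡ 16 mod 43]
  = (1|43)    [43 ≡ 3 mod 8 ⇒ (2|43)^4 = +1]
  = 1    [(1|43) = 1]
The Legendre symbol is 1, so x^2 ≡ 515 (mod 397) has solution.

yes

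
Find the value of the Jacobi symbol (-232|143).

1

(-232|143)
  = (54|143)    [-232 ≡ 54 mod 143]
  = (27|143)    [143 ≡ 7 mod 8 ⇒ (2|143) = +1]
  = -(143|27)    [QR: both ≡ 3 mod 4, sign flips]
  = -(8|27)    [143 ≡ 8 mod 27]
  = (1|27)    [27 ≡ 3 mod 8 ⇒ (2|27)^3 = -1]
  = 1    [(1|27) = 1]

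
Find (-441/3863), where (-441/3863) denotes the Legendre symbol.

-1

Reduce the numerator: -441 ≡ 3422 (mod 3863), so (-441/3863) = (3422/3863).
Factor out 2: 3422 = 2·1711. Since 3863 ≡ 7 (mod 8), (2/3863) = +1. Now have (1711/3863).
Both 1711 ≡ 3 and 3863 ≡ 3 (mod 4), so reciprocity gives (1711/3863) = -(3863/1711). Reduce: 3863 ≡ 441 (mod 1711). Now have -(441/1711).
441 ≡ 1 (mod 4), so quadratic reciprocity gives (441/1711) = (1711/441). Reduce: 1711 ≡ 388 (mod 441). Now have -(388/441).
Factor out 2: 388 = 2^2·97. Since 441 ≡ 1 (mod 8), (2/441) = +1, and (2/441)^2 = +1. Now have -(97/441).
97 ≡ 1 (mod 4), so quadratic reciprocity gives (97/441) = (441/97). Reduce: 441 ≡ 53 (mod 97). Now have -(53/97).
53 ≡ 1 (mod 4), so quadratic reciprocity gives (53/97) = (97/53). Reduce: 97 ≡ 44 (mod 53). Now have -(44/53).
Factor out 2: 44 = 2^2·11. Since 53 ≡ 5 (mod 8), (2/53) = -1, and (2/53)^2 = +1. Now have -(11/53).
53 ≡ 1 (mod 4), so quadratic reciprocity gives (11/53) = (53/11). Reduce: 53 ≡ 9 (mod 11). Now have -(9/11).
9 ≡ 1 (mod 4), so quadratic reciprocity gives (9/11) = (11/9). Reduce: 11 ≡ 2 (mod 9). Now have -(2/9).
Factor out 2: 2 = 2. Since 9 ≡ 1 (mod 8), (2/9) = +1. Now have -(1/9).
(1/9) = 1. Collecting the sign factors: -1.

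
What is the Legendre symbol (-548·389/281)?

-1

By multiplicativity, (-548·389/281) = (-548/281)·(389/281).
First factor (-548/281):
Reduce the numerator: -548 ≡ 14 (mod 281), so (-548/281) = (14/281).
Factor out 2: 14 = 2·7. Since 281 ≡ 1 (mod 8), (2/281) = +1. Now have (7/281).
281 ≡ 1 (mod 4), so quadratic reciprocity gives (7/281) = (281/7). Reduce: 281 ≡ 1 (mod 7). Now have (1/7).
(1/7) = 1. Collecting the sign factors: 1.
Second factor (389/281):
Reduce the numerator: 389 ≡ 108 (mod 281), so (389/281) = (108/281).
Factor out 2: 108 = 2^2·27. Since 281 ≡ 1 (mod 8), (2/281) = +1, and (2/281)^2 = +1. Now have (27/281).
281 ≡ 1 (mod 4), so quadratic reciprocity gives (27/281) = (281/27). Reduce: 281 ≡ 11 (mod 27). Now have (11/27).
Both 11 ≡ 3 and 27 ≡ 3 (mod 4), so reciprocity gives (11/27) = -(27/11). Reduce: 27 ≡ 5 (mod 11). Now have -(5/11).
5 ≡ 1 (mod 4), so quadratic reciprocity gives (5/11) = (11/5). Reduce: 11 ≡ 1 (mod 5). Now have -(1/5).
(1/5) = 1. Collecting the sign factors: -1.
Product: (1)·(-1) = -1.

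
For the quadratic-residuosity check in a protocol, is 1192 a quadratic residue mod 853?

yes

Reduce the numerator: 1192 ≡ 339 (mod 853), so (1192/853) = (339/853).
853 ≡ 1 (mod 4), so quadratic reciprocity gives (339/853) = (853/339). Reduce: 853 ≡ 175 (mod 339). Now have (175/339).
Both 175 ≡ 3 and 339 ≡ 3 (mod 4), so reciprocity gives (175/339) = -(339/175). Reduce: 339 ≡ 164 (mod 175). Now have -(164/175).
Factor out 2: 164 = 2^2·41. Since 175 ≡ 7 (mod 8), (2/175) = +1, and (2/175)^2 = +1. Now have -(41/175).
41 ≡ 1 (mod 4), so quadratic reciprocity gives (41/175) = (175/41). Reduce: 175 ≡ 11 (mod 41). Now have -(11/41).
41 ≡ 1 (mod 4), so quadratic reciprocity gives (11/41) = (41/11). Reduce: 41 ≡ 8 (mod 11). Now have -(8/11).
Factor out 2: 8 = 2^3. Since 11 ≡ 3 (mod 8), (2/11) = -1, and (2/11)^3 = -1. Now have (1/11).
(1/11) = 1. Collecting the sign factors: 1.
(1192/853) = 1, and 853 is prime, so 1192 is a quadratic residue mod 853.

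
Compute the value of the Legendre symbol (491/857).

-1

857 ≡ 1 (mod 4), so quadratic reciprocity gives (491/857) = (857/491). Reduce: 857 ≡ 366 (mod 491). Now have (366/491).
Factor out 2: 366 = 2·183. Since 491 ≡ 3 (mod 8), (2/491) = -1. Now have -(183/491).
Both 183 ≡ 3 and 491 ≡ 3 (mod 4), so reciprocity gives (183/491) = -(491/183). Reduce: 491 ≡ 125 (mod 183). Now have (125/183).
125 ≡ 1 (mod 4), so quadratic reciprocity gives (125/183) = (183/125). Reduce: 183 ≡ 58 (mod 125). Now have (58/125).
Factor out 2: 58 = 2·29. Since 125 ≡ 5 (mod 8), (2/125) = -1. Now have -(29/125).
29 ≡ 1 (mod 4), so quadratic reciprocity gives (29/125) = (125/29). Reduce: 125 ≡ 9 (mod 29). Now have -(9/29).
9 ≡ 1 (mod 4), so quadratic reciprocity gives (9/29) = (29/9). Reduce: 29 ≡ 2 (mod 9). Now have -(2/9).
Factor out 2: 2 = 2. Since 9 ≡ 1 (mod 8), (2/9) = +1. Now have -(1/9).
(1/9) = 1. Collecting the sign factors: -1.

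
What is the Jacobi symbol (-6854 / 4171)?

-1

(-6854 / 4171)
  = (1488 / 4171)    [-6854 ≡ 1488 mod 4171]
  = (93 / 4171)    [4171 ≡ 3 mod 8 ⇒ (2 / 4171)^4 = +1]
  = (4171 / 93)    [QR: 93 ≡ 1 mod 4, sign kept]
  = (79 / 93)    [4171 ≡ 79 mod 93]
  = (93 / 79)    [QR: 93 ≡ 1 mod 4, sign kept]
  = (14 / 79)    [93 ≡ 14 mod 79]
  = (7 / 79)    [79 ≡ 7 mod 8 ⇒ (2 / 79) = +1]
  = -(79 / 7)    [QR: both ≡ 3 mod 4, sign flips]
  = -(2 / 7)    [79 ≡ 2 mod 7]
  = -(1 / 7)    [7 ≡ 7 mod 8 ⇒ (2 / 7) = +1]
  = -1    [(1 / 7) = 1]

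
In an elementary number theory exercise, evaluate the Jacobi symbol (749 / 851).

1

(749 / 851)
  = (851 / 749)    [QR: 749 ≡ 1 mod 4, sign kept]
  = (102 / 749)    [851 ≡ 102 mod 749]
  = -(51 / 749)    [749 ≡ 5 mod 8 ⇒ (2 / 749) = -1]
  = -(749 / 51)    [QR: 749 ≡ 1 mod 4, sign kept]
  = -(35 / 51)    [749 ≡ 35 mod 51]
  = (51 / 35)    [QR: both ≡ 3 mod 4, sign flips]
  = (16 / 35)    [51 ≡ 16 mod 35]
  = (1 / 35)    [35 ≡ 3 mod 8 ⇒ (2 / 35)^4 = +1]
  = 1    [(1 / 35) = 1]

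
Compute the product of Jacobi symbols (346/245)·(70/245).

By multiplicativity, (346·70/245) = (346/245)·(70/245).
First factor (346/245):
(346/245)
  = (101/245)    [346 ≡ 101 mod 245]
  = (245/101)    [QR: 101 ≡ 1 mod 4, sign kept]
  = (43/101)    [245 ≡ 43 mod 101]
  = (101/43)    [QR: 101 ≡ 1 mod 4, sign kept]
  = (15/43)    [101 ≡ 15 mod 43]
  = -(43/15)    [QR: both ≡ 3 mod 4, sign flips]
  = -(13/15)    [43 ≡ 13 mod 15]
  = -(15/13)    [QR: 13 ≡ 1 mod 4, sign kept]
  = -(2/13)    [15 ≡ 2 mod 13]
  = (1/13)    [13 ≡ 5 mod 8 ⇒ (2/13) = -1]
  = 1    [(1/13) = 1]
Second factor (70/245):
(70/245)
  = -(35/245)    [245 ≡ 5 mod 8 ⇒ (2/245) = -1]
  = -(245/35)    [QR: 245 ≡ 1 mod 4, sign kept]
  = -(0/35)    [245 ≡ 0 mod 35]
  = 0    [numerator 0, gcd > 1]
Product: (1)·(0) = 0.

0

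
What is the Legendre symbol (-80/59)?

-1

Reduce the numerator: -80 ≡ 38 (mod 59), so (-80/59) = (38/59).
Factor out 2: 38 = 2·19. Since 59 ≡ 3 (mod 8), (2/59) = -1. Now have -(19/59).
Both 19 ≡ 3 and 59 ≡ 3 (mod 4), so reciprocity gives (19/59) = -(59/19). Reduce: 59 ≡ 2 (mod 19). Now have (2/19).
Factor out 2: 2 = 2. Since 19 ≡ 3 (mod 8), (2/19) = -1. Now have -(1/19).
(1/19) = 1. Collecting the sign factors: -1.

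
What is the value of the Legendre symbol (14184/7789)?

Reduce the numerator: 14184 ≡ 6395 (mod 7789), so (14184/7789) = (6395/7789).
7789 ≡ 1 (mod 4), so quadratic reciprocity gives (6395/7789) = (7789/6395). Reduce: 7789 ≡ 1394 (mod 6395). Now have (1394/6395).
Factor out 2: 1394 = 2·697. Since 6395 ≡ 3 (mod 8), (2/6395) = -1. Now have -(697/6395).
697 ≡ 1 (mod 4), so quadratic reciprocity gives (697/6395) = (6395/697). Reduce: 6395 ≡ 122 (mod 697). Now have -(122/697).
Factor out 2: 122 = 2·61. Since 697 ≡ 1 (mod 8), (2/697) = +1. Now have -(61/697).
61 ≡ 1 (mod 4), so quadratic reciprocity gives (61/697) = (697/61). Reduce: 697 ≡ 26 (mod 61). Now have -(26/61).
Factor out 2: 26 = 2·13. Since 61 ≡ 5 (mod 8), (2/61) = -1. Now have (13/61).
13 ≡ 1 (mod 4), so quadratic reciprocity gives (13/61) = (61/13). Reduce: 61 ≡ 9 (mod 13). Now have (9/13).
9 ≡ 1 (mod 4), so quadratic reciprocity gives (9/13) = (13/9). Reduce: 13 ≡ 4 (mod 9). Now have (4/9).
Factor out 2: 4 = 2^2. Since 9 ≡ 1 (mod 8), (2/9) = +1, and (2/9)^2 = +1. Now have (1/9).
(1/9) = 1. Collecting the sign factors: 1.

1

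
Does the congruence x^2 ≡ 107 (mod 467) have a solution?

no

Both 107 ≡ 3 and 467 ≡ 3 (mod 4), so reciprocity gives (107|467) = -(467|107). Reduce: 467 ≡ 39 (mod 107). Now have -(39|107).
Both 39 ≡ 3 and 107 ≡ 3 (mod 4), so reciprocity gives (39|107) = -(107|39). Reduce: 107 ≡ 29 (mod 39). Now have (29|39).
29 ≡ 1 (mod 4), so quadratic reciprocity gives (29|39) = (39|29). Reduce: 39 ≡ 10 (mod 29). Now have (10|29).
Factor out 2: 10 = 2·5. Since 29 ≡ 5 (mod 8), (2|29) = -1. Now have -(5|29).
5 ≡ 1 (mod 4), so quadratic reciprocity gives (5|29) = (29|5). Reduce: 29 ≡ 4 (mod 5). Now have -(4|5).
Factor out 2: 4 = 2^2. Since 5 ≡ 5 (mod 8), (2|5) = -1, and (2|5)^2 = +1. Now have -(1|5).
(1|5) = 1. Collecting the sign factors: -1.
The Legendre symbol is -1, so x^2 ≡ 107 (mod 467) has no solution.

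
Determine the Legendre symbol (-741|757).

1

Reduce the numerator: -741 ≡ 16 (mod 757), so (-741|757) = (16|757).
Factor out 2: 16 = 2^4. Since 757 ≡ 5 (mod 8), (2|757) = -1, and (2|757)^4 = +1. Now have (1|757).
(1|757) = 1. Collecting the sign factors: 1.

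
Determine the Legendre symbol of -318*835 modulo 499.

By multiplicativity, (-318·835 / 499) = (-318 / 499)·(835 / 499).
First factor (-318 / 499):
(-318 / 499)
  = (181 / 499)    [-318 ≡ 181 mod 499]
  = (499 / 181)    [QR: 181 ≡ 1 mod 4, sign kept]
  = (137 / 181)    [499 ≡ 137 mod 181]
  = (181 / 137)    [QR: 137 ≡ 1 mod 4, sign kept]
  = (44 / 137)    [181 ≡ 44 mod 137]
  = (11 / 137)    [137 ≡ 1 mod 8 ⇒ (2 / 137)^2 = +1]
  = (137 / 11)    [QR: 137 ≡ 1 mod 4, sign kept]
  = (5 / 11)    [137 ≡ 5 mod 11]
  = (11 / 5)    [QR: 5 ≡ 1 mod 4, sign kept]
  = (1 / 5)    [11 ≡ 1 mod 5]
  = 1    [(1 / 5) = 1]
Second factor (835 / 499):
(835 / 499)
  = (336 / 499)    [835 ≡ 336 mod 499]
  = (21 / 499)    [499 ≡ 3 mod 8 ⇒ (2 / 499)^4 = +1]
  = (499 / 21)    [QR: 21 ≡ 1 mod 4, sign kept]
  = (16 / 21)    [499 ≡ 16 mod 21]
  = (1 / 21)    [21 ≡ 5 mod 8 ⇒ (2 / 21)^4 = +1]
  = 1    [(1 / 21) = 1]
Product: (1)·(1) = 1.

1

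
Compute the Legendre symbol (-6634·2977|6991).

-1

By multiplicativity, (-6634·2977|6991) = (-6634|6991)·(2977|6991).
First factor (-6634|6991):
(-6634|6991)
  = (357|6991)    [-6634 ≡ 357 mod 6991]
  = (6991|357)    [QR: 357 ≡ 1 mod 4, sign kept]
  = (208|357)    [6991 ≡ 208 mod 357]
  = (13|357)    [357 ≡ 5 mod 8 ⇒ (2|357)^4 = +1]
  = (357|13)    [QR: 13 ≡ 1 mod 4, sign kept]
  = (6|13)    [357 ≡ 6 mod 13]
  = -(3|13)    [13 ≡ 5 mod 8 ⇒ (2|13) = -1]
  = -(13|3)    [QR: 13 ≡ 1 mod 4, sign kept]
  = -(1|3)    [13 ≡ 1 mod 3]
  = -1    [(1|3) = 1]
Second factor (2977|6991):
(2977|6991)
  = (6991|2977)    [QR: 2977 ≡ 1 mod 4, sign kept]
  = (1037|2977)    [6991 ≡ 1037 mod 2977]
  = (2977|1037)    [QR: 1037 ≡ 1 mod 4, sign kept]
  = (903|1037)    [2977 ≡ 903 mod 1037]
  = (1037|903)    [QR: 1037 ≡ 1 mod 4, sign kept]
  = (134|903)    [1037 ≡ 134 mod 903]
  = (67|903)    [903 ≡ 7 mod 8 ⇒ (2|903) = +1]
  = -(903|67)    [QR: both ≡ 3 mod 4, sign flips]
  = -(32|67)    [903 ≡ 32 mod 67]
  = (1|67)    [67 ≡ 3 mod 8 ⇒ (2|67)^5 = -1]
  = 1    [(1|67) = 1]
Product: (-1)·(1) = -1.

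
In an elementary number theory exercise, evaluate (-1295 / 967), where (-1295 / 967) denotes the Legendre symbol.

Reduce the numerator: -1295 ≡ 639 (mod 967), so (-1295 / 967) = (639 / 967).
Both 639 ≡ 3 and 967 ≡ 3 (mod 4), so reciprocity gives (639 / 967) = -(967 / 639). Reduce: 967 ≡ 328 (mod 639). Now have -(328 / 639).
Factor out 2: 328 = 2^3·41. Since 639 ≡ 7 (mod 8), (2 / 639) = +1, and (2 / 639)^3 = +1. Now have -(41 / 639).
41 ≡ 1 (mod 4), so quadratic reciprocity gives (41 / 639) = (639 / 41). Reduce: 639 ≡ 24 (mod 41). Now have -(24 / 41).
Factor out 2: 24 = 2^3·3. Since 41 ≡ 1 (mod 8), (2 / 41) = +1, and (2 / 41)^3 = +1. Now have -(3 / 41).
41 ≡ 1 (mod 4), so quadratic reciprocity gives (3 / 41) = (41 / 3). Reduce: 41 ≡ 2 (mod 3). Now have -(2 / 3).
Factor out 2: 2 = 2. Since 3 ≡ 3 (mod 8), (2 / 3) = -1. Now have (1 / 3).
(1 / 3) = 1. Collecting the sign factors: 1.

1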